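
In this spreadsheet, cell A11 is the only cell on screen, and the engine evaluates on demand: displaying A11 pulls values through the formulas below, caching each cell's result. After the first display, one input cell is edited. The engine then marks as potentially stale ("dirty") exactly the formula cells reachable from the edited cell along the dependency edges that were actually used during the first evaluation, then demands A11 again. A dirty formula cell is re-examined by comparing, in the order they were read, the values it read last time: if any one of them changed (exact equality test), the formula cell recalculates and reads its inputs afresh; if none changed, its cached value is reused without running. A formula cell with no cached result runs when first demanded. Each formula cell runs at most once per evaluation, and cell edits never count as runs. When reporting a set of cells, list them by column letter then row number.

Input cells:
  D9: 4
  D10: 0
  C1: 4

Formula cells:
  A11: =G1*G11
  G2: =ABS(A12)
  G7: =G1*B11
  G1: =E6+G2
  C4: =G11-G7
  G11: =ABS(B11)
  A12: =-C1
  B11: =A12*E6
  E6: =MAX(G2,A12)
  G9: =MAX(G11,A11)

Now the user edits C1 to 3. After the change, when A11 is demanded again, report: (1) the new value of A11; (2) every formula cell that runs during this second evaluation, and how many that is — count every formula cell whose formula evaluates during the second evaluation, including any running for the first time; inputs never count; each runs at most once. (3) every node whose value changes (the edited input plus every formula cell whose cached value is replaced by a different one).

Initial pass — values computed on the first demand:
  A12 = -(4) = -4
  G2 = ABS(-4) = 4
  E6 = MAX(4, -4) = 4
  B11 = -4 * 4 = -16
  G1 = 4 + 4 = 8
  G11 = ABS(-16) = 16
  A11 = 8 * 16 = 128

Second demand — change propagation:
  A12: re-runs because C1 4->3; new result -3.
  G2: re-runs because A12 -4->-3; new result 3.
  E6: re-runs because G2 4->3; A12 -4->-3; new result 3.
  B11: re-runs because A12 -4->-3; E6 4->3; new result -9.
  G1: re-runs because E6 4->3; G2 4->3; new result 6.
  G11: re-runs because B11 -16->-9; new result 9.
  A11: re-runs because G1 8->6; G11 16->9; new result 54.

A11 now evaluates to 54.
Run set: A11, A12, B11, E6, G1, G2, G11 (7 run).
Changed values: A11, A12, B11, C1, E6, G1, G2, G11.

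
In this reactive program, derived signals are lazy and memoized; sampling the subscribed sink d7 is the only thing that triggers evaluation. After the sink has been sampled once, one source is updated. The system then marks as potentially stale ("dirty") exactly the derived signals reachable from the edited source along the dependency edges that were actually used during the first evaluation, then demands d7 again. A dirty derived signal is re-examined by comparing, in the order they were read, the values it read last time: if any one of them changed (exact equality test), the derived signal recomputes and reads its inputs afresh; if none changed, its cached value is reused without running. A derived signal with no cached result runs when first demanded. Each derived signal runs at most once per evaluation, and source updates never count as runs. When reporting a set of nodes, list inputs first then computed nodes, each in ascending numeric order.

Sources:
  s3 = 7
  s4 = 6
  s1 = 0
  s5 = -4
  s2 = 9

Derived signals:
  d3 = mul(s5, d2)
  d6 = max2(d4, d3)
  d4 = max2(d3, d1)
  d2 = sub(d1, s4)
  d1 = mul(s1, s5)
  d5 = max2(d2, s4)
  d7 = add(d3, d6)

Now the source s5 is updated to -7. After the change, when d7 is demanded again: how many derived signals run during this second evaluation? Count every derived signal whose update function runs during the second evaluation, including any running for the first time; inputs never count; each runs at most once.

First demand of the output computes:
  d1 = mul(0, -4) = 0
  d2 = sub(0, 6) = -6
  d3 = mul(-4, -6) = 24
  d4 = max2(24, 0) = 24
  d6 = max2(24, 24) = 24
  d7 = add(24, 24) = 48

After the edit, cleaning proceeds:
  d1: a read changed (s5 -4->-7) — executes, giving 0 — identical to its old value.
  d2: dirty, but its reads are unchanged (d1 unchanged, s4 unchanged); cached -6 stands.
  d3: a read changed (s5 -4->-7) — executes, giving 42.
  d4: a read changed (d3 24->42) — executes, giving 42.
  d6: a read changed (d4 24->42; d3 24->42) — executes, giving 42.
  d7: a read changed (d3 24->42; d6 24->42) — executes, giving 84.

Note where the cutoff bites: d2 is checked, finds nothing changed, and keeps its cache.

5 derived signals run: d1, d3, d4, d6, d7.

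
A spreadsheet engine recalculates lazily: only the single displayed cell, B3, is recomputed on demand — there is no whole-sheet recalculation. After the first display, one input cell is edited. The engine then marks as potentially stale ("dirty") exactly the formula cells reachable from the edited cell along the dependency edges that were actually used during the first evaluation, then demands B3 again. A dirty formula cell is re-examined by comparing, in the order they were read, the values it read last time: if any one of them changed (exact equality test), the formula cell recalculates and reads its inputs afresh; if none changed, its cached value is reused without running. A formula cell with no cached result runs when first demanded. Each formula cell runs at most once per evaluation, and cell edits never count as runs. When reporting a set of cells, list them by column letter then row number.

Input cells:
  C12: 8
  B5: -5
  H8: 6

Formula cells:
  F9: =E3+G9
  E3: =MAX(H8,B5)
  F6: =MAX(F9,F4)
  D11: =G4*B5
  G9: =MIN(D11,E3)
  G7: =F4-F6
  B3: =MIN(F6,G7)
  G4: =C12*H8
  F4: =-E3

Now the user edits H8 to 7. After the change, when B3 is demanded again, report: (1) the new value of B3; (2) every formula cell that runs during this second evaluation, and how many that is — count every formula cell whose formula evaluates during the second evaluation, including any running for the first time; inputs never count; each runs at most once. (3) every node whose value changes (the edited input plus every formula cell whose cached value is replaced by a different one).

New value of B3: -7.
Formula cells that run: B3, D11, E3, F4, F6, F9, G4, G7, G9 — 9 in total.
Values that change: B3, D11, E3, F4, F6, F9, G4, G9, H8.

First evaluation (everything demanded from the output):
  E3 = MAX(6, -5) = 6
  F4 = -(6) = -6
  G4 = 8 * 6 = 48
  D11 = 48 * -5 = -240
  G9 = MIN(-240, 6) = -240
  F9 = 6 + -240 = -234
  F6 = MAX(-234, -6) = -6
  G7 = -6 - -6 = 0
  B3 = MIN(-6, 0) = -6

Propagation after the edit:
  E3: runs — H8 6->7; result 7.
  F4: runs — E3 6->7; result -7.
  G4: runs — H8 6->7; result 56.
  D11: runs — G4 48->56; result -280.
  G9: runs — D11 -240->-280; E3 6->7; result -280.
  F9: runs — E3 6->7; G9 -240->-280; result -273.
  F6: runs — F9 -234->-273; F4 -6->-7; result -7.
  G7: runs — F4 -6->-7; F6 -6->-7; result 0 (same value as before).
  B3: runs — F6 -6->-7; result -7.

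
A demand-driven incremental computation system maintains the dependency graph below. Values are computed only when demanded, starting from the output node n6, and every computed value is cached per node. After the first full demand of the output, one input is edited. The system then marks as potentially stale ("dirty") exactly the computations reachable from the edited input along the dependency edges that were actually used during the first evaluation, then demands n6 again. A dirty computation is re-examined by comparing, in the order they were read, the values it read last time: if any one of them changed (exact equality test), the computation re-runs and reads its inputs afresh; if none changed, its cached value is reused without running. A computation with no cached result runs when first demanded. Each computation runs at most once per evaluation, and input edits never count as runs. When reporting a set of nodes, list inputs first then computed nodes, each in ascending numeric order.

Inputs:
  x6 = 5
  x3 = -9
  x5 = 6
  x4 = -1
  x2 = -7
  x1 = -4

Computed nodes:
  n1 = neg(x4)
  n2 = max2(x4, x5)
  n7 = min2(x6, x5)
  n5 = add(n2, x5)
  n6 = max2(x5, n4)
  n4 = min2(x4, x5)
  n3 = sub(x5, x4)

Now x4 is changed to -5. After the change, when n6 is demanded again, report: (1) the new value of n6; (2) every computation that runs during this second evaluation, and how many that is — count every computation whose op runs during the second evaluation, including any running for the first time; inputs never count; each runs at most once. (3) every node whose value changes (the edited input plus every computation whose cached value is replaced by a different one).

First evaluation (everything demanded from the output):
  n4 = min2(-1, 6) = -1
  n6 = max2(6, -1) = 6

Propagation after the edit:
  n4: runs — x4 -1->-5; result -5.
  n6: runs — n4 -1->-5; result 6 (same value as before).

New value of n6: 6.
Computations that run: n4, n6 — 2 in total.
Values that change: x4, n4.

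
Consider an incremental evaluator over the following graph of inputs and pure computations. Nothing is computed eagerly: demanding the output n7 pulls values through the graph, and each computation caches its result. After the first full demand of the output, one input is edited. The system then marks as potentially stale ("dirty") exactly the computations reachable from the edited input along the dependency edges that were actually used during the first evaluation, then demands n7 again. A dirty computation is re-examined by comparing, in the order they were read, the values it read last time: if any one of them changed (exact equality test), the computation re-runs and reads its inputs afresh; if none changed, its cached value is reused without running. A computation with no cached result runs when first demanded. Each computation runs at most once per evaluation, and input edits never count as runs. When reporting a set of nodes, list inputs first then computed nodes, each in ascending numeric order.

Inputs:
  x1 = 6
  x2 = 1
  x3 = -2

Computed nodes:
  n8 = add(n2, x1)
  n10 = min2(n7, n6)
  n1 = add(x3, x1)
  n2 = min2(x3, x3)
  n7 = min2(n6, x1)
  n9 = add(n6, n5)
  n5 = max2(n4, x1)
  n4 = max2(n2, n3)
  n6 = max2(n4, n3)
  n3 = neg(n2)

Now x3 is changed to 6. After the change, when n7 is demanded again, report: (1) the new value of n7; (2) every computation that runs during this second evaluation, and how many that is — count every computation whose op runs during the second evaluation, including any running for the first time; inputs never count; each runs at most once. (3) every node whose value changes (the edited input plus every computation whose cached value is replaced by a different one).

Initial pass — values computed on the first demand:
  n2 = min2(-2, -2) = -2
  n3 = neg(-2) = 2
  n4 = max2(-2, 2) = 2
  n6 = max2(2, 2) = 2
  n7 = min2(2, 6) = 2

Second demand — change propagation:
  n2: re-runs because x3 -2->6; x3 -2->6; new result 6.
  n3: re-runs because n2 -2->6; new result -6.
  n4: re-runs because n2 -2->6; n3 2->-6; new result 6.
  n6: re-runs because n4 2->6; n3 2->-6; new result 6.
  n7: re-runs because n6 2->6; new result 6.

n7 now evaluates to 6.
Run set: n2, n3, n4, n6, n7 (5 run).
Changed values: x3, n2, n3, n4, n6, n7.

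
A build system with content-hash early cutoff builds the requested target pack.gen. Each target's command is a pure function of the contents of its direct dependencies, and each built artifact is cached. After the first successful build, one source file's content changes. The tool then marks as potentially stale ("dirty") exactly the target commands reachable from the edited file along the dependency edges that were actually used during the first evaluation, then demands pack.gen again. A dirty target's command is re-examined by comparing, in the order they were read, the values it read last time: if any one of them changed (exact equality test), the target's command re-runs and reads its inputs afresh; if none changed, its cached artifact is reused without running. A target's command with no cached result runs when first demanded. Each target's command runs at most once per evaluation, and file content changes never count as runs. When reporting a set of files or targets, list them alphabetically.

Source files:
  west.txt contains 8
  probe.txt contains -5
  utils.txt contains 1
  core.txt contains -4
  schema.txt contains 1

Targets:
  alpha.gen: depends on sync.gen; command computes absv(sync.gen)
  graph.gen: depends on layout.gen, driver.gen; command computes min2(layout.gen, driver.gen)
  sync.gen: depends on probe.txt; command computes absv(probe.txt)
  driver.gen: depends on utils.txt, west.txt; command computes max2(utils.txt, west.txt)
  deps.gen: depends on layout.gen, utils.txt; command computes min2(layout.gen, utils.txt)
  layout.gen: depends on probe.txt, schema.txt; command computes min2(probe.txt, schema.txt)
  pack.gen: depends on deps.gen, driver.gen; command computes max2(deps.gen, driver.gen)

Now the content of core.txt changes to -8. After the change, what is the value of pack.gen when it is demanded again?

First evaluation (everything demanded from the output):
  driver.gen = max2(1, 8) = 8
  layout.gen = min2(-5, 1) = -5
  deps.gen = min2(-5, 1) = -5
  pack.gen = max2(-5, 8) = 8

Propagation after the edit:
  core.txt feeds no computation that the output demands — nothing is marked dirty and nothing runs.

Key observation: core.txt is never demanded by the output, so the edit triggers no recomputation at all.

New value of pack.gen: 8.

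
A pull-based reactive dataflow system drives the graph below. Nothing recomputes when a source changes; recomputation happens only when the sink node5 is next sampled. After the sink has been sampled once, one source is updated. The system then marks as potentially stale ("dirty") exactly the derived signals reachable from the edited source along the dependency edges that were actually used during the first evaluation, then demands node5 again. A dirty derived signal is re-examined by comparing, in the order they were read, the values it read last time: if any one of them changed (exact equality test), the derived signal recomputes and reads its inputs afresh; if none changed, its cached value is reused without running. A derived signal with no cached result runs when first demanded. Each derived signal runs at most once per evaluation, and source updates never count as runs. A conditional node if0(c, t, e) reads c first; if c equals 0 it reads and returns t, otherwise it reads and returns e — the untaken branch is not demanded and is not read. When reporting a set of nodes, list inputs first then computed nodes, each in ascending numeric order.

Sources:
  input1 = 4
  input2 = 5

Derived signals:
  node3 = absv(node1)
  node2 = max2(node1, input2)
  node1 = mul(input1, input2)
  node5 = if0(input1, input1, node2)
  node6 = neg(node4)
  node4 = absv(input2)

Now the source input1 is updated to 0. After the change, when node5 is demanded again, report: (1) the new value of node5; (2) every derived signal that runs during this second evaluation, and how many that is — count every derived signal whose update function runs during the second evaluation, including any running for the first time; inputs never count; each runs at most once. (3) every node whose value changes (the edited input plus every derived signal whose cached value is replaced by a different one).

First evaluation (everything demanded from the output):
  node1 = mul(4, 5) = 20
  node2 = max2(20, 5) = 20
  node5 = if0(input1=4 -> else branch node2) = 20

Propagation after the edit:
  node1: marked dirty but never re-examined — demand shifted away from it.
  node2: marked dirty but never re-examined — demand shifted away from it.
  node5: runs — input1 4->0; result 0.

Key observation: a condition flipped, so demand moved to the other branch — node1, node2 are never re-examined.

New value of node5: 0.
Derived signals that run: node5 — 1 in total.
Values that change: input1, node5.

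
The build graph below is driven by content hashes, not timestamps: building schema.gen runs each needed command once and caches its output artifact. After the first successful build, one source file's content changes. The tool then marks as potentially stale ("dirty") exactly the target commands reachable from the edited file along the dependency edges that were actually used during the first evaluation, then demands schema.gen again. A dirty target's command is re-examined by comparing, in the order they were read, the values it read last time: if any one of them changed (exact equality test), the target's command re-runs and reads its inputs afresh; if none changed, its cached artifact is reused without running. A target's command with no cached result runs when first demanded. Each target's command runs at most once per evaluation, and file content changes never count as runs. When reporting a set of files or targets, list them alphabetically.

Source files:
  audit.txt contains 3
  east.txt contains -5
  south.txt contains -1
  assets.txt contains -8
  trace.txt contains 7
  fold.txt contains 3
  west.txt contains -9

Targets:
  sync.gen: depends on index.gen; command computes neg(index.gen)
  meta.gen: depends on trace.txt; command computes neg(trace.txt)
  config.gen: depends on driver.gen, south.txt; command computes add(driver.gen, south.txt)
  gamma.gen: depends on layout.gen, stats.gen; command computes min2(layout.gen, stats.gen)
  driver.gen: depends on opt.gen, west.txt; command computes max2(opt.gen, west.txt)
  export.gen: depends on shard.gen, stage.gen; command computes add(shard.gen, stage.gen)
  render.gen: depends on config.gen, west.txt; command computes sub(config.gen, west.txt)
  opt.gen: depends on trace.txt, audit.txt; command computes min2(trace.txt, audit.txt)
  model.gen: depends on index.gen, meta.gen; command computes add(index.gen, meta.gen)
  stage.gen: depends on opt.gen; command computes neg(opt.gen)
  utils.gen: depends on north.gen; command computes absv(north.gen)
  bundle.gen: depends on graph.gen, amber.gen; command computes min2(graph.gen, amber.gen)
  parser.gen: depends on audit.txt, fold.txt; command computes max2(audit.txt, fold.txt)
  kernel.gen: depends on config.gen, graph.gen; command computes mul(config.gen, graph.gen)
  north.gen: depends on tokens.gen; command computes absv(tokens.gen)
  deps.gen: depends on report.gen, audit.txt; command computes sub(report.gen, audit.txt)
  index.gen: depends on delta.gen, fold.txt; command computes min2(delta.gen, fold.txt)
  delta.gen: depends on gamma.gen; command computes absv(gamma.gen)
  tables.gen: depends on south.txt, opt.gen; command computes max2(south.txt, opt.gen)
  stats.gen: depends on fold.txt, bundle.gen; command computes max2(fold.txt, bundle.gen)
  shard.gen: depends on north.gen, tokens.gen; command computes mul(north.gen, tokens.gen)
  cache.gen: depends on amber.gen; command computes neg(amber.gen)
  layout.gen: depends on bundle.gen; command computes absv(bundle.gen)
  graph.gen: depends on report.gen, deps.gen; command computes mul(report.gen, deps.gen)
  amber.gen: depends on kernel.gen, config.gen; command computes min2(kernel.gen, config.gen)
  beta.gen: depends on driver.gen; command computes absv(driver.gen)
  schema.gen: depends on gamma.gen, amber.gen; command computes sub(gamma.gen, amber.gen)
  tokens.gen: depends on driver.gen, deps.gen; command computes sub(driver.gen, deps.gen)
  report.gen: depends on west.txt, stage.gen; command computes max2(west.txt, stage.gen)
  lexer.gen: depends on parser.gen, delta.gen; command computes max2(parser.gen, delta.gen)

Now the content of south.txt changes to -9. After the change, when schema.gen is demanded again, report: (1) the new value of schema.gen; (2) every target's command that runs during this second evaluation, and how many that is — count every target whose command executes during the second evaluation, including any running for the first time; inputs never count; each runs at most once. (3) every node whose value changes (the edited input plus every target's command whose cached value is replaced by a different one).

schema.gen now evaluates to 111.
Run set: amber.gen, bundle.gen, config.gen, gamma.gen, kernel.gen, layout.gen, schema.gen, stats.gen (8 run).
Changed values: amber.gen, bundle.gen, config.gen, gamma.gen, kernel.gen, layout.gen, schema.gen, south.txt.

Initial pass — values computed on the first demand:
  opt.gen = min2(7, 3) = 3
  driver.gen = max2(3, -9) = 3
  config.gen = add(3, -1) = 2
  stage.gen = neg(3) = -3
  report.gen = max2(-9, -3) = -3
  deps.gen = sub(-3, 3) = -6
  graph.gen = mul(-3, -6) = 18
  kernel.gen = mul(2, 18) = 36
  amber.gen = min2(36, 2) = 2
  bundle.gen = min2(18, 2) = 2
  layout.gen = absv(2) = 2
  stats.gen = max2(3, 2) = 3
  gamma.gen = min2(2, 3) = 2
  schema.gen = sub(2, 2) = 0

Second demand — change propagation:
  config.gen: re-runs because south.txt -1->-9; new result -6.
  kernel.gen: re-runs because config.gen 2->-6; new result -108.
  amber.gen: re-runs because kernel.gen 36->-108; config.gen 2->-6; new result -108.
  bundle.gen: re-runs because amber.gen 2->-108; new result -108.
  layout.gen: re-runs because bundle.gen 2->-108; new result 108.
  stats.gen: re-runs because bundle.gen 2->-108; new result 3 (unchanged).
  gamma.gen: re-runs because layout.gen 2->108; new result 3.
  schema.gen: re-runs because gamma.gen 2->3; amber.gen 2->-108; new result 111.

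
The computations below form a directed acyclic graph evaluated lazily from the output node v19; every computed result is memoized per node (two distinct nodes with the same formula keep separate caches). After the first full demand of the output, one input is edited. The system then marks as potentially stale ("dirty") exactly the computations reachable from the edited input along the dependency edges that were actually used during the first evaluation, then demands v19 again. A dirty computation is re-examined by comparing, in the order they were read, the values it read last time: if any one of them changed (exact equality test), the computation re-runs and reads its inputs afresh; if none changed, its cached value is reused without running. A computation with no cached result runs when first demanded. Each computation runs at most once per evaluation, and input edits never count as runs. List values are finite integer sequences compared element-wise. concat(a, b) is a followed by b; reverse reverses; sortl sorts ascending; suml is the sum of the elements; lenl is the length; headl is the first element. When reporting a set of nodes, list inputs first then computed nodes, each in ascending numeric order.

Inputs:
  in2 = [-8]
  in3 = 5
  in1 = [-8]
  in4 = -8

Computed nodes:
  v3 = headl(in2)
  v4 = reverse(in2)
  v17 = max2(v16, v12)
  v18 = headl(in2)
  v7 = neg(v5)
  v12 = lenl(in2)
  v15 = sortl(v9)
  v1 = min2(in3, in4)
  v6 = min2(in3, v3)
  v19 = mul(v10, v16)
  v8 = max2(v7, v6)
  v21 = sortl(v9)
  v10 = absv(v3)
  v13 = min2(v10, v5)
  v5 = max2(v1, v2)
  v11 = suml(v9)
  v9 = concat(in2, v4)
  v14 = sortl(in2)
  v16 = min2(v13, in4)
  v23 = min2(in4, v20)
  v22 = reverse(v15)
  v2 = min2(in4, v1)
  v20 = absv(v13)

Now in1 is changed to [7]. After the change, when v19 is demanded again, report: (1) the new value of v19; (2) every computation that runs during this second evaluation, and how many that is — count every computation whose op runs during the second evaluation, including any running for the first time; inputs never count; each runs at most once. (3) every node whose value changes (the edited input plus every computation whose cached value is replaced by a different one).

Demanding v19 again yields -64.
0 computations run: none.
The nodes whose values change: in1.
Note the shortcut — nothing in the graph depends on in1 at all, so no recomputation happens.

First demand of the output computes:
  v1 = min2(5, -8) = -8
  v2 = min2(-8, -8) = -8
  v3 = headl([-8]) = -8
  v5 = max2(-8, -8) = -8
  v10 = absv(-8) = 8
  v13 = min2(8, -8) = -8
  v16 = min2(-8, -8) = -8
  v19 = mul(8, -8) = -64

After the edit, cleaning proceeds:
  no node depends on in1 at all; the second demand re-runs nothing.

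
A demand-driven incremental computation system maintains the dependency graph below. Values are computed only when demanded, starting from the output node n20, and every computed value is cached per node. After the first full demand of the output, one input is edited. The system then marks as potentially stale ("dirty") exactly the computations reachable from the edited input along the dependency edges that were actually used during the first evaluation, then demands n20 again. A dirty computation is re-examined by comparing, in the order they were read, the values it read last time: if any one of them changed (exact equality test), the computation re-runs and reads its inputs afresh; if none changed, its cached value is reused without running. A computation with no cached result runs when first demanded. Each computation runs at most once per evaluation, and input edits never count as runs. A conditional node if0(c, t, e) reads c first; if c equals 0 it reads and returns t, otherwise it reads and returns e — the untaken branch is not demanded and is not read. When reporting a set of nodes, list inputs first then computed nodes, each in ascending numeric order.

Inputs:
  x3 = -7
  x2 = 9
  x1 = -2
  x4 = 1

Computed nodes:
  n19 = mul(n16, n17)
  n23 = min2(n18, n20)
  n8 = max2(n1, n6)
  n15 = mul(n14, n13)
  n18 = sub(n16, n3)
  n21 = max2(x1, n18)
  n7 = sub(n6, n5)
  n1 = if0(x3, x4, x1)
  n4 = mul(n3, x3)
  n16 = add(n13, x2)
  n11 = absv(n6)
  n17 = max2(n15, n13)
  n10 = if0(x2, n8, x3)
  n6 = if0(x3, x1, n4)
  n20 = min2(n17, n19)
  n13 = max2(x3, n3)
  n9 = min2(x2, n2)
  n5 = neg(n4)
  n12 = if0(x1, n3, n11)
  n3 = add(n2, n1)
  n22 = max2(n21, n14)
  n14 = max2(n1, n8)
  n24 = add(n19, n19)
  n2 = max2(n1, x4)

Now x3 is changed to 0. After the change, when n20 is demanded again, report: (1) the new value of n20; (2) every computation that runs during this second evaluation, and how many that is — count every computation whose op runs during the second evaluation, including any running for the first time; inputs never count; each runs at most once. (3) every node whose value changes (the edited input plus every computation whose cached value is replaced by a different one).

New value of n20: 2.
Computations that run: n1, n2, n3, n6, n8, n13, n14, n15, n16, n17, n19, n20 — 12 in total.
Values that change: x3, n1, n3, n6, n8, n13, n14, n15, n16, n17, n19, n20.
Key observation: a condition flipped, so demand moved to the other branch — n4 is never re-examined.

First evaluation (everything demanded from the output):
  n1 = if0(x3=-7 -> else branch x1) = -2
  n2 = max2(-2, 1) = 1
  n3 = add(1, -2) = -1
  n4 = mul(-1, -7) = 7
  n6 = if0(x3=-7 -> else branch n4) = 7
  n8 = max2(-2, 7) = 7
  n13 = max2(-7, -1) = -1
  n14 = max2(-2, 7) = 7
  n15 = mul(7, -1) = -7
  n16 = add(-1, 9) = 8
  n17 = max2(-7, -1) = -1
  n19 = mul(8, -1) = -8
  n20 = min2(-1, -8) = -8

Propagation after the edit:
  n1: runs — x3 -7->0; result 1.
  n2: runs — n1 -2->1; result 1 (same value as before).
  n3: runs — n1 -2->1; result 2.
  n4: marked dirty but never re-examined — demand shifted away from it.
  n6: runs — x3 -7->0; result -2.
  n8: runs — n1 -2->1; n6 7->-2; result 1.
  n13: runs — x3 -7->0; n3 -1->2; result 2.
  n14: runs — n1 -2->1; n8 7->1; result 1.
  n15: runs — n14 7->1; n13 -1->2; result 2.
  n16: runs — n13 -1->2; result 11.
  n17: runs — n15 -7->2; n13 -1->2; result 2.
  n19: runs — n16 8->11; n17 -1->2; result 22.
  n20: runs — n17 -1->2; n19 -8->22; result 2.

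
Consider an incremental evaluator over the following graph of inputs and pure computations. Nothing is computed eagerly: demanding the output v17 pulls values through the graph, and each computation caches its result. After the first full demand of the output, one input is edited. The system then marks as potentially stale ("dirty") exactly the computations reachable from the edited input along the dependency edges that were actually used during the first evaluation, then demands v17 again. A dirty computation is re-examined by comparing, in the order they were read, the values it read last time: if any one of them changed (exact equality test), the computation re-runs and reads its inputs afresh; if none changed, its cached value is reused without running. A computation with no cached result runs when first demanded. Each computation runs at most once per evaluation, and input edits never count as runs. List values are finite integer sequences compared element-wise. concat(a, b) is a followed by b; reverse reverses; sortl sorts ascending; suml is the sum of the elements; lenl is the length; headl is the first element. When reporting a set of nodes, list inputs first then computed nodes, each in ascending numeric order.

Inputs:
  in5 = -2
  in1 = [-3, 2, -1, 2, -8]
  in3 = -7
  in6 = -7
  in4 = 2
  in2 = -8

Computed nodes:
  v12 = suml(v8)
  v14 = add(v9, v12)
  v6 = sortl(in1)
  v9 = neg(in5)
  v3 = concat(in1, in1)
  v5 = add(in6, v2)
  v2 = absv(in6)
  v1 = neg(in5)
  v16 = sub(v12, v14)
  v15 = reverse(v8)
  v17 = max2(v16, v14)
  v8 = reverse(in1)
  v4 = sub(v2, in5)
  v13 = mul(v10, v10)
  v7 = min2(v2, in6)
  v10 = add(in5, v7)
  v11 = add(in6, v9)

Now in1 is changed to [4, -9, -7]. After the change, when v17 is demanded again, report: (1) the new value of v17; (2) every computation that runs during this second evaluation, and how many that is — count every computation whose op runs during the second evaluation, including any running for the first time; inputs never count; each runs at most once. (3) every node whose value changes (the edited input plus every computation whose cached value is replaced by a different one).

v17 now evaluates to -2.
Run set: v8, v12, v14, v16, v17 (5 run).
Changed values: in1, v8, v12, v14.

Initial pass — values computed on the first demand:
  v8 = reverse([-3, 2, -1, 2, -8]) = [-8, 2, -1, 2, -3]
  v9 = neg(-2) = 2
  v12 = suml([-8, 2, -1, 2, -3]) = -8
  v14 = add(2, -8) = -6
  v16 = sub(-8, -6) = -2
  v17 = max2(-2, -6) = -2

Second demand — change propagation:
  v8: re-runs because in1 [-3, 2, -1, 2, -8]->[4, -9, -7]; new result [-7, -9, 4].
  v12: re-runs because v8 [-8, 2, -1, 2, -3]->[-7, -9, 4]; new result -12.
  v14: re-runs because v12 -8->-12; new result -10.
  v16: re-runs because v12 -8->-12; v14 -6->-10; new result -2 (unchanged).
  v17: re-runs because v14 -6->-10; new result -2 (unchanged).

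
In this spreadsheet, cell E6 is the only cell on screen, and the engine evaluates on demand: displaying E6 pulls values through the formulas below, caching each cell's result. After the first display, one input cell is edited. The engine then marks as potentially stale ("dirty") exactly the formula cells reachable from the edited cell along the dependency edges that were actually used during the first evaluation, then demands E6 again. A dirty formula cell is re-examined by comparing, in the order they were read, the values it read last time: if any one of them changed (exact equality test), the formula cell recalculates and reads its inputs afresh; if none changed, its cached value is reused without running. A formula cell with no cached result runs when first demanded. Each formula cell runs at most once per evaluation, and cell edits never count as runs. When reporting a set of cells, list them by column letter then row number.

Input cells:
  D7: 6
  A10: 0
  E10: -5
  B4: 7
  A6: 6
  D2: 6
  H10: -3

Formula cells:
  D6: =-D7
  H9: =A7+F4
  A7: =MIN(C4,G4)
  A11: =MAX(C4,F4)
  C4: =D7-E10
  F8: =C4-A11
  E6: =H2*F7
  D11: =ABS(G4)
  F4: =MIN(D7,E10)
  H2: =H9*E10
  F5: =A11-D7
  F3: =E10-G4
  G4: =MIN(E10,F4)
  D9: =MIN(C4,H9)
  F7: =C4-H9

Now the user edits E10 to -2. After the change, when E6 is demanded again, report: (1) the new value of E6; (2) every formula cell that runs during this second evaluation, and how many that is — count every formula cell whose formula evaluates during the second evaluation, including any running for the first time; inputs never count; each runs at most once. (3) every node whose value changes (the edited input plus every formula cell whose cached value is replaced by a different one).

Initial pass — values computed on the first demand:
  C4 = 6 - -5 = 11
  F4 = MIN(6, -5) = -5
  G4 = MIN(-5, -5) = -5
  A7 = MIN(11, -5) = -5
  H9 = -5 + -5 = -10
  F7 = 11 - -10 = 21
  H2 = -10 * -5 = 50
  E6 = 50 * 21 = 1050

Second demand — change propagation:
  C4: re-runs because E10 -5->-2; new result 8.
  F4: re-runs because E10 -5->-2; new result -2.
  G4: re-runs because E10 -5->-2; F4 -5->-2; new result -2.
  A7: re-runs because C4 11->8; G4 -5->-2; new result -2.
  H9: re-runs because A7 -5->-2; F4 -5->-2; new result -4.
  F7: re-runs because C4 11->8; H9 -10->-4; new result 12.
  H2: re-runs because H9 -10->-4; E10 -5->-2; new result 8.
  E6: re-runs because H2 50->8; F7 21->12; new result 96.

E6 now evaluates to 96.
Run set: A7, C4, E6, F4, F7, G4, H2, H9 (8 run).
Changed values: A7, C4, E6, E10, F4, F7, G4, H2, H9.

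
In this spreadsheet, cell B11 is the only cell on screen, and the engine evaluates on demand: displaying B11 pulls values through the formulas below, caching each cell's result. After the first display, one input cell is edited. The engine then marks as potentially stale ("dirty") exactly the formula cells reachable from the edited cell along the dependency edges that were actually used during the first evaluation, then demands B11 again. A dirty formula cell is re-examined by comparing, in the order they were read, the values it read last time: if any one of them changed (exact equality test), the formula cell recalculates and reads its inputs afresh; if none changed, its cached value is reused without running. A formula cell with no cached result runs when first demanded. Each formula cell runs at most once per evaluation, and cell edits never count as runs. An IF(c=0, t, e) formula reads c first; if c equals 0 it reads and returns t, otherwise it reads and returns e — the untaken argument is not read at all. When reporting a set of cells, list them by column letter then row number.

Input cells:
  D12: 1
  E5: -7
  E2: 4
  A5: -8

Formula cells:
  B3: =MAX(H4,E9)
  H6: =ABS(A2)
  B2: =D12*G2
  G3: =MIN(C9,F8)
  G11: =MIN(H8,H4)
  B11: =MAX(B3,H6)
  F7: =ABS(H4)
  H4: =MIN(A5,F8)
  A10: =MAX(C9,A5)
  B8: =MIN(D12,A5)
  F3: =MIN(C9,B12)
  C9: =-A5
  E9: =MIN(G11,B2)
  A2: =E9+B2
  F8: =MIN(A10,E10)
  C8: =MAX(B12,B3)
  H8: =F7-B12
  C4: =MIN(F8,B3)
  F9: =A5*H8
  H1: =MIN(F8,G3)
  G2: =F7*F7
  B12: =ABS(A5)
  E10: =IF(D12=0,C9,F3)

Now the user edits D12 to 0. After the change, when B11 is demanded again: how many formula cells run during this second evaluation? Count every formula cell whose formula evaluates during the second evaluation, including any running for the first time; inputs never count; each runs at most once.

Initial pass — values computed on the first demand:
  B12 = ABS(-8) = 8
  C9 = -(-8) = 8
  A10 = MAX(8, -8) = 8
  F3 = MIN(8, 8) = 8
  E10 = IF(D12=0: D12=1 -> else branch F3) = 8
  F8 = MIN(8, 8) = 8
  H4 = MIN(-8, 8) = -8
  F7 = ABS(-8) = 8
  G2 = 8 * 8 = 64
  B2 = 1 * 64 = 64
  H8 = 8 - 8 = 0
  G11 = MIN(0, -8) = -8
  E9 = MIN(-8, 64) = -8
  A2 = -8 + 64 = 56
  B3 = MAX(-8, -8) = -8
  H6 = ABS(56) = 56
  B11 = MAX(-8, 56) = 56

Second demand — change propagation:
  E10: re-runs because D12 1->0; new result 8 (unchanged).
  F8: re-examined; everything it read last time is the same (A10 unchanged, E10 unchanged) — cache 8 kept, no run.
  H4: re-examined; everything it read last time is the same (A5 unchanged, F8 unchanged) — cache -8 kept, no run.
  F7: re-examined; everything it read last time is the same (H4 unchanged) — cache 8 kept, no run.
  G2: re-examined; everything it read last time is the same (F7 unchanged, F7 unchanged) — cache 64 kept, no run.
  B2: re-runs because D12 1->0; new result 0.
  H8: re-examined; everything it read last time is the same (F7 unchanged, B12 unchanged) — cache 0 kept, no run.
  G11: re-examined; everything it read last time is the same (H8 unchanged, H4 unchanged) — cache -8 kept, no run.
  E9: re-runs because B2 64->0; new result -8 (unchanged).
  A2: re-runs because B2 64->0; new result -8.
  B3: re-examined; everything it read last time is the same (H4 unchanged, E9 unchanged) — cache -8 kept, no run.
  H6: re-runs because A2 56->-8; new result 8.
  B11: re-runs because H6 56->8; new result 8.

The important point: at F8 every value read last time is unchanged, so the dirty flag clears without a run.

Run set: A2, B2, B11, E9, E10, H6 (6 run).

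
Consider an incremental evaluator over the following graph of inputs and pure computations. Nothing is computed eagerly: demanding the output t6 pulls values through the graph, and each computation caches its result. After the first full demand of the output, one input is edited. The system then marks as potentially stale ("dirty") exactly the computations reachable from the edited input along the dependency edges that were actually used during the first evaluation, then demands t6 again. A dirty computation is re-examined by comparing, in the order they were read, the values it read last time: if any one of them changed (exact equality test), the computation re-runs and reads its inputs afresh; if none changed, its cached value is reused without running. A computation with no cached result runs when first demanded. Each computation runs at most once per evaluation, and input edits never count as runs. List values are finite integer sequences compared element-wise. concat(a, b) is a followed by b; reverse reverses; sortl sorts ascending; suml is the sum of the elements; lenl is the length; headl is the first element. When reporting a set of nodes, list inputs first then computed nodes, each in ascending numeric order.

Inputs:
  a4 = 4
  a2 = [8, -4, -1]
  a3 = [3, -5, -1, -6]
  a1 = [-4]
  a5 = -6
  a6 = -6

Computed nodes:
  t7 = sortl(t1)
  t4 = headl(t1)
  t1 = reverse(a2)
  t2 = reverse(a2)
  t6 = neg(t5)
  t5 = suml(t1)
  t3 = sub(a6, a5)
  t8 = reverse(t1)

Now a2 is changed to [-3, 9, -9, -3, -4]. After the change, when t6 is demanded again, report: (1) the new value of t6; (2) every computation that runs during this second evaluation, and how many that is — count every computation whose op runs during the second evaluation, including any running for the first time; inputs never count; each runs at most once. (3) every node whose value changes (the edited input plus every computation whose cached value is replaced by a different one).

t6 now evaluates to 10.
Run set: t1, t5, t6 (3 run).
Changed values: a2, t1, t5, t6.

Initial pass — values computed on the first demand:
  t1 = reverse([8, -4, -1]) = [-1, -4, 8]
  t5 = suml([-1, -4, 8]) = 3
  t6 = neg(3) = -3

Second demand — change propagation:
  t1: re-runs because a2 [8, -4, -1]->[-3, 9, -9, -3, -4]; new result [-4, -3, -9, 9, -3].
  t5: re-runs because t1 [-1, -4, 8]->[-4, -3, -9, 9, -3]; new result -10.
  t6: re-runs because t5 3->-10; new result 10.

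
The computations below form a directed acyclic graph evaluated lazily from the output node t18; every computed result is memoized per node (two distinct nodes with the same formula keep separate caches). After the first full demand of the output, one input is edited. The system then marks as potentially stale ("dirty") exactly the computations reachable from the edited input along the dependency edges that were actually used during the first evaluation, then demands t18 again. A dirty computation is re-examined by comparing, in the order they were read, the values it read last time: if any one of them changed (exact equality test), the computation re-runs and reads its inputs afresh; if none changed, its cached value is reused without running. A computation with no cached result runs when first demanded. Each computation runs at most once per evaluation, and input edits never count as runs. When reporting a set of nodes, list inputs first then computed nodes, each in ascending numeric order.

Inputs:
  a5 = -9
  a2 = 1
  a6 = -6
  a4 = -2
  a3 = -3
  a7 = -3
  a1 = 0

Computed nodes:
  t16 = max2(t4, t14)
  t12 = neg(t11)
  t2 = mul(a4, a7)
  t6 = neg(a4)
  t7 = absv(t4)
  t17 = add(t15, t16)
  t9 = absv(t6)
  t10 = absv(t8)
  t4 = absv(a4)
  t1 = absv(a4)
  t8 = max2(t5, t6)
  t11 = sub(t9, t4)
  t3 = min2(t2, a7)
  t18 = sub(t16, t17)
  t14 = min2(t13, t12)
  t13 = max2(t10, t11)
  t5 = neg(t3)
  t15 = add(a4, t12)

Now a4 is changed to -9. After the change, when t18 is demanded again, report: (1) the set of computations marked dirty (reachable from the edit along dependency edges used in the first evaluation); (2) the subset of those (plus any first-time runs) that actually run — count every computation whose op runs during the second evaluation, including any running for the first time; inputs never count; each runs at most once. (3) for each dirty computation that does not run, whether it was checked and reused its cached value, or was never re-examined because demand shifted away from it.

First demand of the output computes:
  t2 = mul(-2, -3) = 6
  t3 = min2(6, -3) = -3
  t4 = absv(-2) = 2
  t5 = neg(-3) = 3
  t6 = neg(-2) = 2
  t8 = max2(3, 2) = 3
  t9 = absv(2) = 2
  t10 = absv(3) = 3
  t11 = sub(2, 2) = 0
  t12 = neg(0) = 0
  t13 = max2(3, 0) = 3
  t14 = min2(3, 0) = 0
  t15 = add(-2, 0) = -2
  t16 = max2(2, 0) = 2
  t17 = add(-2, 2) = 0
  t18 = sub(2, 0) = 2

After the edit, cleaning proceeds:
  t2: a read changed (a4 -2->-9) — executes, giving 27.
  t3: a read changed (t2 6->27) — executes, giving -3 — identical to its old value.
  t4: a read changed (a4 -2->-9) — executes, giving 9.
  t5: dirty, but its reads are unchanged (t3 unchanged); cached 3 stands.
  t6: a read changed (a4 -2->-9) — executes, giving 9.
  t8: a read changed (t6 2->9) — executes, giving 9.
  t9: a read changed (t6 2->9) — executes, giving 9.
  t10: a read changed (t8 3->9) — executes, giving 9.
  t11: a read changed (t9 2->9; t4 2->9) — executes, giving 0 — identical to its old value.
  t12: dirty, but its reads are unchanged (t11 unchanged); cached 0 stands.
  t13: a read changed (t10 3->9) — executes, giving 9.
  t14: a read changed (t13 3->9) — executes, giving 0 — identical to its old value.
  t15: a read changed (a4 -2->-9) — executes, giving -9.
  t16: a read changed (t4 2->9) — executes, giving 9.
  t17: a read changed (t15 -2->-9; t16 2->9) — executes, giving 0 — identical to its old value.
  t18: a read changed (t16 2->9) — executes, giving 9.

Note where the cutoff bites: t5 is checked, finds nothing changed, and keeps its cache.

The edit dirties: t2, t3, t4, t5, t6, t8, t9, t10, t11, t12, t13, t14, t15, t16, t17, t18.
14 computations run: t2, t3, t4, t6, t8, t9, t10, t11, t13, t14, t15, t16, t17, t18.
Cache hits after checking: t5, t12.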